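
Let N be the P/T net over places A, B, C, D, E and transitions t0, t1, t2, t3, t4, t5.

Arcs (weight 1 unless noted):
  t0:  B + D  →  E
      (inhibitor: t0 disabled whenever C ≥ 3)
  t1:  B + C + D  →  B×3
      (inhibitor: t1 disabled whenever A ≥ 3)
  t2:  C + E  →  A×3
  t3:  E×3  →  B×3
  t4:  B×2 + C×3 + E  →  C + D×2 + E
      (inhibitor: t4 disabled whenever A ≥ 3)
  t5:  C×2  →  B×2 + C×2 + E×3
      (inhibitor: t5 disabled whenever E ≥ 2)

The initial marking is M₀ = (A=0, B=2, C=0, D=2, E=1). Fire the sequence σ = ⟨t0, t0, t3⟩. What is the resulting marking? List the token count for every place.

step 1: fire t0:  (A=0, B=2, C=0, D=2, E=1) → (A=0, B=1, C=0, D=1, E=2)
step 2: fire t0:  (A=0, B=1, C=0, D=1, E=2) → (A=0, B=0, C=0, D=0, E=3)
step 3: fire t3:  (A=0, B=0, C=0, D=0, E=3) → (A=0, B=3, C=0, D=0, E=0)

(A=0, B=3, C=0, D=0, E=0)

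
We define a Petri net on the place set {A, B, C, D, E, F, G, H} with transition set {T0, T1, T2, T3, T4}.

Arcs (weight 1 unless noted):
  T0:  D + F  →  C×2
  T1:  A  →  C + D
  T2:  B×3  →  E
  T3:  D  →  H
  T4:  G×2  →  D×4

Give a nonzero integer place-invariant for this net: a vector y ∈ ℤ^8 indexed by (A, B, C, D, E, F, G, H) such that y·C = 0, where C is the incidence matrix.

y = (A:0, B:1, C:0, D:0, E:3, F:0, G:0, H:0)

Incidence matrix C (rows=places, cols=transitions):
       T0   T1   T2   T3   T4
    A   0   -1    0    0    0
    B   0    0   -3    0    0
    C   2    1    0    0    0
    D  -1    1    0   -1    4
    E   0    0    1    0    0
    F  -1    0    0    0    0
    G   0    0    0    0   -2
    H   0    0    0    1    0

Candidate y = [0, 1, 0, 0, 3, 0, 0, 0]; check y·C column-wise:
  col T0: 1·0 + 0·2 + 0·-1 + 3·0 + 0·-1 = 0
  col T1: 0·-1 + 1·0 + 0·1 + 0·1 + 3·0 = 0
  col T2: 1·-3 + 3·1 = 0
  col T3: 1·0 + 0·-1 + 3·0 + 0·1 = 0
  col T4: 1·0 + 0·4 + 3·0 + 0·-2 = 0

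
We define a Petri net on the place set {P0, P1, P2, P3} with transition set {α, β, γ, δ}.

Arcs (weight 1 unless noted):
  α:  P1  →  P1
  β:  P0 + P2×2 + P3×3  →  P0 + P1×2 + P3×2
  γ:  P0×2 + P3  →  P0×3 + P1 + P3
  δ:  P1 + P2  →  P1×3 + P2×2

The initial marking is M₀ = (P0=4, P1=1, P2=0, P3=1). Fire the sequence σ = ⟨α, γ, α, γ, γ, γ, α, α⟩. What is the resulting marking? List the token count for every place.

(P0=8, P1=5, P2=0, P3=1)

step 1: fire α:  (P0=4, P1=1, P2=0, P3=1) → (P0=4, P1=1, P2=0, P3=1)
step 2: fire γ:  (P0=4, P1=1, P2=0, P3=1) → (P0=5, P1=2, P2=0, P3=1)
step 3: fire α:  (P0=5, P1=2, P2=0, P3=1) → (P0=5, P1=2, P2=0, P3=1)
step 4: fire γ:  (P0=5, P1=2, P2=0, P3=1) → (P0=6, P1=3, P2=0, P3=1)
step 5: fire γ:  (P0=6, P1=3, P2=0, P3=1) → (P0=7, P1=4, P2=0, P3=1)
step 6: fire γ:  (P0=7, P1=4, P2=0, P3=1) → (P0=8, P1=5, P2=0, P3=1)
step 7: fire α:  (P0=8, P1=5, P2=0, P3=1) → (P0=8, P1=5, P2=0, P3=1)
step 8: fire α:  (P0=8, P1=5, P2=0, P3=1) → (P0=8, P1=5, P2=0, P3=1)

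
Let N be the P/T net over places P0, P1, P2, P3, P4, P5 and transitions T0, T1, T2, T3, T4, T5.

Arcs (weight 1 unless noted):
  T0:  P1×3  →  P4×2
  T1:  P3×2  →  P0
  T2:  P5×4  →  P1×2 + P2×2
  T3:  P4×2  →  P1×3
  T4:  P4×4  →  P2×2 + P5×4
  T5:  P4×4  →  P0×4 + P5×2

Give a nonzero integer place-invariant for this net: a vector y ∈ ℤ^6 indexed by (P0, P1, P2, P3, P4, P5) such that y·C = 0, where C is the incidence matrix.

y = (P0:2, P1:2, P2:2, P3:1, P4:3, P5:2)

Incidence matrix C (rows=places, cols=transitions):
       T0   T1   T2   T3   T4   T5
   P0   0    1    0    0    0    4
   P1  -3    0    2    3    0    0
   P2   0    0    2    0    2    0
   P3   0   -2    0    0    0    0
   P4   2    0    0   -2   -4   -4
   P5   0    0   -4    0    4    2

Candidate y = [2, 2, 2, 1, 3, 2]; check y·C column-wise:
  col T0: 2·0 + 2·-3 + 2·0 + 1·0 + 3·2 + 2·0 = 0
  col T1: 2·1 + 2·0 + 2·0 + 1·-2 + 3·0 + 2·0 = 0
  col T2: 2·0 + 2·2 + 2·2 + 1·0 + 3·0 + 2·-4 = 0
  col T3: 2·0 + 2·3 + 2·0 + 1·0 + 3·-2 + 2·0 = 0
  col T4: 2·0 + 2·0 + 2·2 + 1·0 + 3·-4 + 2·4 = 0
  col T5: 2·4 + 2·0 + 2·0 + 1·0 + 3·-4 + 2·2 = 0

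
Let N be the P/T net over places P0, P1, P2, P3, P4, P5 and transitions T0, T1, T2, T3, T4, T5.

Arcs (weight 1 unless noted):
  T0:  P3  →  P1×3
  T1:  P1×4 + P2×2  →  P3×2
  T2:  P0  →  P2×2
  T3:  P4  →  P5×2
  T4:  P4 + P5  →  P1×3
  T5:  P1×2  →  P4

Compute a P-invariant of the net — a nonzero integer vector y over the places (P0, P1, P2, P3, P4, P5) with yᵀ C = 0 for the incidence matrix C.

Incidence matrix C (rows=places, cols=transitions):
       T0   T1   T2   T3   T4   T5
   P0   0    0   -1    0    0    0
   P1   3   -4    0    0    3   -2
   P2   0   -2    2    0    0    0
   P3  -1    2    0    0    0    0
   P4   0    0    0   -1   -1    1
   P5   0    0    0    2   -1    0

Candidate y = [2, 1, 1, 3, 2, 1]; check y·C column-wise:
  col T0: 2·0 + 1·3 + 1·0 + 3·-1 + 2·0 + 1·0 = 0
  col T1: 2·0 + 1·-4 + 1·-2 + 3·2 + 2·0 + 1·0 = 0
  col T2: 2·-1 + 1·0 + 1·2 + 3·0 + 2·0 + 1·0 = 0
  col T3: 2·0 + 1·0 + 1·0 + 3·0 + 2·-1 + 1·2 = 0
  col T4: 2·0 + 1·3 + 1·0 + 3·0 + 2·-1 + 1·-1 = 0
  col T5: 2·0 + 1·-2 + 1·0 + 3·0 + 2·1 + 1·0 = 0

y = (P0:2, P1:1, P2:1, P3:3, P4:2, P5:1)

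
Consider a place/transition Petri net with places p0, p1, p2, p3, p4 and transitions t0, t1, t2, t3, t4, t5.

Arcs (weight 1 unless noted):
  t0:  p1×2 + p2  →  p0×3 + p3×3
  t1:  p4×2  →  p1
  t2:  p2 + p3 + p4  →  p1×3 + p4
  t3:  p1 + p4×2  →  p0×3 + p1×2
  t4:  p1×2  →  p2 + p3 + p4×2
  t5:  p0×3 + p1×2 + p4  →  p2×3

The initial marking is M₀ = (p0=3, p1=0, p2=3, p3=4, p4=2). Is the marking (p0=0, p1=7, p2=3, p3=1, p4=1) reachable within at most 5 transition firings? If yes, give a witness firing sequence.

step 1: fire t2:  (p0=3, p1=0, p2=3, p3=4, p4=2) → (p0=3, p1=3, p2=2, p3=3, p4=2)
step 2: fire t2:  (p0=3, p1=3, p2=2, p3=3, p4=2) → (p0=3, p1=6, p2=1, p3=2, p4=2)
step 3: fire t2:  (p0=3, p1=6, p2=1, p3=2, p4=2) → (p0=3, p1=9, p2=0, p3=1, p4=2)
step 4: fire t5:  (p0=3, p1=9, p2=0, p3=1, p4=2) → (p0=0, p1=7, p2=3, p3=1, p4=1)

YES — reachable via ⟨t2, t2, t2, t5⟩ (4 firings)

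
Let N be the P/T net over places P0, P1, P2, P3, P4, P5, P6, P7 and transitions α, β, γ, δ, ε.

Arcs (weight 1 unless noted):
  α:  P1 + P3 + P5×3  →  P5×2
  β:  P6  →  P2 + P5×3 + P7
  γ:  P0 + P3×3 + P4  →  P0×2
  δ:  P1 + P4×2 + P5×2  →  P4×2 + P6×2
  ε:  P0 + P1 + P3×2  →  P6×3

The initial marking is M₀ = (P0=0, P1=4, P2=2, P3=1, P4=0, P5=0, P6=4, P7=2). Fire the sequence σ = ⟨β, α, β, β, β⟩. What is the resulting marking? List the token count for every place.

step 1: fire β:  (P0=0, P1=4, P2=2, P3=1, P4=0, P5=0, P6=4, P7=2) → (P0=0, P1=4, P2=3, P3=1, P4=0, P5=3, P6=3, P7=3)
step 2: fire α:  (P0=0, P1=4, P2=3, P3=1, P4=0, P5=3, P6=3, P7=3) → (P0=0, P1=3, P2=3, P3=0, P4=0, P5=2, P6=3, P7=3)
step 3: fire β:  (P0=0, P1=3, P2=3, P3=0, P4=0, P5=2, P6=3, P7=3) → (P0=0, P1=3, P2=4, P3=0, P4=0, P5=5, P6=2, P7=4)
step 4: fire β:  (P0=0, P1=3, P2=4, P3=0, P4=0, P5=5, P6=2, P7=4) → (P0=0, P1=3, P2=5, P3=0, P4=0, P5=8, P6=1, P7=5)
step 5: fire β:  (P0=0, P1=3, P2=5, P3=0, P4=0, P5=8, P6=1, P7=5) → (P0=0, P1=3, P2=6, P3=0, P4=0, P5=11, P6=0, P7=6)

(P0=0, P1=3, P2=6, P3=0, P4=0, P5=11, P6=0, P7=6)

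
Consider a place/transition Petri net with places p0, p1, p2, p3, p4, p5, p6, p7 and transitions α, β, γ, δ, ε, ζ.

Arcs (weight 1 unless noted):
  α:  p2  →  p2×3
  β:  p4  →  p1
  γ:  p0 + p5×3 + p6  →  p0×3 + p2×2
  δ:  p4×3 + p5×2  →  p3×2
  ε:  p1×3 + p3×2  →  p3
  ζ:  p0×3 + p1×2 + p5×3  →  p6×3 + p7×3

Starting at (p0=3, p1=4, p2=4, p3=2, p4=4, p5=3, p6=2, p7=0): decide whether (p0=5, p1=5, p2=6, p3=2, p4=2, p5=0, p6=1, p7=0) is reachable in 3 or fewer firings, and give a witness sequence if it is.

NO — not reachable within 3 firings

depth 0: 1 marking
depth 1: 7 markings reached so far
depth 2: 20 markings reached so far
depth 3: 40 markings reached so far
target is not among the 40 markings reachable within 3 steps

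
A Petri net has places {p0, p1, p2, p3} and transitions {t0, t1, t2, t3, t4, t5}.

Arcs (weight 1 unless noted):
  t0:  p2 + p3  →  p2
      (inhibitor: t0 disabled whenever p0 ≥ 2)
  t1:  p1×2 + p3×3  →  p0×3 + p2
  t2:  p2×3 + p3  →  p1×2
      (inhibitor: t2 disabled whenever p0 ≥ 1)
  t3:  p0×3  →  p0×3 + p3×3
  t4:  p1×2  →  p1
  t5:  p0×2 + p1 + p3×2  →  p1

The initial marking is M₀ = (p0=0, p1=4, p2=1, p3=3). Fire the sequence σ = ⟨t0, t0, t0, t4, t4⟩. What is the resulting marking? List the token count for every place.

(p0=0, p1=2, p2=1, p3=0)

step 1: fire t0:  (p0=0, p1=4, p2=1, p3=3) → (p0=0, p1=4, p2=1, p3=2)
step 2: fire t0:  (p0=0, p1=4, p2=1, p3=2) → (p0=0, p1=4, p2=1, p3=1)
step 3: fire t0:  (p0=0, p1=4, p2=1, p3=1) → (p0=0, p1=4, p2=1, p3=0)
step 4: fire t4:  (p0=0, p1=4, p2=1, p3=0) → (p0=0, p1=3, p2=1, p3=0)
step 5: fire t4:  (p0=0, p1=3, p2=1, p3=0) → (p0=0, p1=2, p2=1, p3=0)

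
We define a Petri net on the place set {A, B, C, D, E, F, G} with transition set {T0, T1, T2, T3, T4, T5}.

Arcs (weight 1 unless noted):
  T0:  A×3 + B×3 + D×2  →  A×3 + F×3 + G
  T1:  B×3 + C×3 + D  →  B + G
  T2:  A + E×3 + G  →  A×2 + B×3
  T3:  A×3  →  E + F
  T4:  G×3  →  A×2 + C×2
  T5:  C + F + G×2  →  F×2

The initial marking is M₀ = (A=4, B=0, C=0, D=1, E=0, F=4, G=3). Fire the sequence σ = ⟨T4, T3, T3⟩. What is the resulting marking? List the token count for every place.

(A=0, B=0, C=2, D=1, E=2, F=6, G=0)

step 1: fire T4:  (A=4, B=0, C=0, D=1, E=0, F=4, G=3) → (A=6, B=0, C=2, D=1, E=0, F=4, G=0)
step 2: fire T3:  (A=6, B=0, C=2, D=1, E=0, F=4, G=0) → (A=3, B=0, C=2, D=1, E=1, F=5, G=0)
step 3: fire T3:  (A=3, B=0, C=2, D=1, E=1, F=5, G=0) → (A=0, B=0, C=2, D=1, E=2, F=6, G=0)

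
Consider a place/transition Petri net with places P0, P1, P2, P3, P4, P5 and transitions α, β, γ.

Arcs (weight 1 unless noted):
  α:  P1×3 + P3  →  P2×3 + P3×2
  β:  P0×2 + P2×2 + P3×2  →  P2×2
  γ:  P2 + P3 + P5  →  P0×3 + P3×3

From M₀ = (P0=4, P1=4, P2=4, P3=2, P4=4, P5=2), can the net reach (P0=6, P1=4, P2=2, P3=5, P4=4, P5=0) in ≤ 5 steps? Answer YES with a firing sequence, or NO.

NO — not reachable within 5 firings

depth 0: 1 marking
depth 1: 4 markings reached so far
depth 2: 8 markings reached so far
depth 3: 12 markings reached so far
depth 4: 15 markings reached so far
depth 5: 17 markings reached so far
target is not among the 17 markings reachable within 5 steps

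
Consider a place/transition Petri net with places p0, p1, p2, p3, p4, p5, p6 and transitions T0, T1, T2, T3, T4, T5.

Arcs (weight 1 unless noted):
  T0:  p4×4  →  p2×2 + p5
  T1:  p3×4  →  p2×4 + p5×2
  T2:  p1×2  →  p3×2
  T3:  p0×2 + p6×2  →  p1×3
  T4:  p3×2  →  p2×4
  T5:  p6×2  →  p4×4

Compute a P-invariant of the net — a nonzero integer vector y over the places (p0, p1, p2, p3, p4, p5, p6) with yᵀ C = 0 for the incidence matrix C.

y = (p0:1, p1:2, p2:1, p3:2, p4:1, p5:2, p6:2)

Incidence matrix C (rows=places, cols=transitions):
       T0   T1   T2   T3   T4   T5
   p0   0    0    0   -2    0    0
   p1   0    0   -2    3    0    0
   p2   2    4    0    0    4    0
   p3   0   -4    2    0   -2    0
   p4  -4    0    0    0    0    4
   p5   1    2    0    0    0    0
   p6   0    0    0   -2    0   -2

Candidate y = [1, 2, 1, 2, 1, 2, 2]; check y·C column-wise:
  col T0: 1·0 + 2·0 + 1·2 + 2·0 + 1·-4 + 2·1 + 2·0 = 0
  col T1: 1·0 + 2·0 + 1·4 + 2·-4 + 1·0 + 2·2 + 2·0 = 0
  col T2: 1·0 + 2·-2 + 1·0 + 2·2 + 1·0 + 2·0 + 2·0 = 0
  col T3: 1·-2 + 2·3 + 1·0 + 2·0 + 1·0 + 2·0 + 2·-2 = 0
  col T4: 1·0 + 2·0 + 1·4 + 2·-2 + 1·0 + 2·0 + 2·0 = 0
  col T5: 1·0 + 2·0 + 1·0 + 2·0 + 1·4 + 2·0 + 2·-2 = 0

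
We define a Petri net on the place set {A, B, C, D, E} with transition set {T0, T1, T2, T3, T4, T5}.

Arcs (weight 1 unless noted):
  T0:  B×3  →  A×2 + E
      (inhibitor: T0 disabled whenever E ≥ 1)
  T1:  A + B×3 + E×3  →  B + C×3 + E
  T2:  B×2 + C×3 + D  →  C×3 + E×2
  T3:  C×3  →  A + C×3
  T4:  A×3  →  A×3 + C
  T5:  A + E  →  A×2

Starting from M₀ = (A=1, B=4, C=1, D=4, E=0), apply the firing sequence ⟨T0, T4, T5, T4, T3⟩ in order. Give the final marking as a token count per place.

step 1: fire T0:  (A=1, B=4, C=1, D=4, E=0) → (A=3, B=1, C=1, D=4, E=1)
step 2: fire T4:  (A=3, B=1, C=1, D=4, E=1) → (A=3, B=1, C=2, D=4, E=1)
step 3: fire T5:  (A=3, B=1, C=2, D=4, E=1) → (A=4, B=1, C=2, D=4, E=0)
step 4: fire T4:  (A=4, B=1, C=2, D=4, E=0) → (A=4, B=1, C=3, D=4, E=0)
step 5: fire T3:  (A=4, B=1, C=3, D=4, E=0) → (A=5, B=1, C=3, D=4, E=0)

(A=5, B=1, C=3, D=4, E=0)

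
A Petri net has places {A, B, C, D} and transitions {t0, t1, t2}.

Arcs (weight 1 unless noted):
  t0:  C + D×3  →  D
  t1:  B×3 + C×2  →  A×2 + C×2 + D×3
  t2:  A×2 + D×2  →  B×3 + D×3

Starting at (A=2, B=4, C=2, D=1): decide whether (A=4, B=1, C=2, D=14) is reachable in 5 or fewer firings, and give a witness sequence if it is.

depth 0: 1 marking
depth 1: 2 markings reached so far
depth 2: 4 markings reached so far
depth 3: 7 markings reached so far
depth 4: 11 markings reached so far
depth 5: 16 markings reached so far
target is not among the 16 markings reachable within 5 steps

NO — not reachable within 5 firings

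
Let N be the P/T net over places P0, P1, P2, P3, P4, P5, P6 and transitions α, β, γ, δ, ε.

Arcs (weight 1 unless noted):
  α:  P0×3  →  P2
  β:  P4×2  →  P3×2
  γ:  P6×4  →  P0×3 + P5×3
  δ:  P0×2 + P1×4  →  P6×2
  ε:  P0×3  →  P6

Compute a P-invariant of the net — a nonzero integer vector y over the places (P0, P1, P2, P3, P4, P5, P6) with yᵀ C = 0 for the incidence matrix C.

Incidence matrix C (rows=places, cols=transitions):
        α    β    γ    δ    ε
   P0  -3    0    3   -2   -3
   P1   0    0    0   -4    0
   P2   1    0    0    0    0
   P3   0    2    0    0    0
   P4   0   -2    0    0    0
   P5   0    0    3    0    0
   P6   0    0   -4    2    1

Candidate y = [0, 0, 0, 1, 1, 0, 0]; check y·C column-wise:
  col α: 0·-3 + 0·1 + 1·0 + 1·0 = 0
  col β: 1·2 + 1·-2 = 0
  col γ: 0·3 + 1·0 + 1·0 + 0·3 + 0·-4 = 0
  col δ: 0·-2 + 0·-4 + 1·0 + 1·0 + 0·2 = 0
  col ε: 0·-3 + 1·0 + 1·0 + 0·1 = 0

y = (P0:0, P1:0, P2:0, P3:1, P4:1, P5:0, P6:0)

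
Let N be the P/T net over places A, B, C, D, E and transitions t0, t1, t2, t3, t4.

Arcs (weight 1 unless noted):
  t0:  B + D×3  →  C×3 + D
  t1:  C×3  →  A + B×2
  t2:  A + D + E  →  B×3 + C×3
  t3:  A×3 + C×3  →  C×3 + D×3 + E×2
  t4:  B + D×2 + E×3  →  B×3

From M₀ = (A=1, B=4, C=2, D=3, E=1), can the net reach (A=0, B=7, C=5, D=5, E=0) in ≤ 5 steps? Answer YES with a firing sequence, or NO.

depth 0: 1 marking
depth 1: 3 markings reached so far
depth 2: 6 markings reached so far
depth 3: 7 markings reached so far
depth 4: 8 markings reached so far
depth 5: 8 markings reached so far
(frontier empty at depth 5; search complete)
target is not among the 8 markings reachable within 5 steps

NO — not reachable within 5 firings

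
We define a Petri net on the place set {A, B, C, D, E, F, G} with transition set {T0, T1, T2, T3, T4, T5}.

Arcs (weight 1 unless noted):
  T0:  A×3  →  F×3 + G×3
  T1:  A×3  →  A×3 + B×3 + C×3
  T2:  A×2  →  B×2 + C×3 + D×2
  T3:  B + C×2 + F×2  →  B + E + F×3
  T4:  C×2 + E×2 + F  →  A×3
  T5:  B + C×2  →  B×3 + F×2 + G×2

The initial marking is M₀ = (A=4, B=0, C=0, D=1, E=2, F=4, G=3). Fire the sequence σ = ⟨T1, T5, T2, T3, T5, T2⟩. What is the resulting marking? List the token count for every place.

(A=0, B=11, C=3, D=5, E=3, F=9, G=7)

step 1: fire T1:  (A=4, B=0, C=0, D=1, E=2, F=4, G=3) → (A=4, B=3, C=3, D=1, E=2, F=4, G=3)
step 2: fire T5:  (A=4, B=3, C=3, D=1, E=2, F=4, G=3) → (A=4, B=5, C=1, D=1, E=2, F=6, G=5)
step 3: fire T2:  (A=4, B=5, C=1, D=1, E=2, F=6, G=5) → (A=2, B=7, C=4, D=3, E=2, F=6, G=5)
step 4: fire T3:  (A=2, B=7, C=4, D=3, E=2, F=6, G=5) → (A=2, B=7, C=2, D=3, E=3, F=7, G=5)
step 5: fire T5:  (A=2, B=7, C=2, D=3, E=3, F=7, G=5) → (A=2, B=9, C=0, D=3, E=3, F=9, G=7)
step 6: fire T2:  (A=2, B=9, C=0, D=3, E=3, F=9, G=7) → (A=0, B=11, C=3, D=5, E=3, F=9, G=7)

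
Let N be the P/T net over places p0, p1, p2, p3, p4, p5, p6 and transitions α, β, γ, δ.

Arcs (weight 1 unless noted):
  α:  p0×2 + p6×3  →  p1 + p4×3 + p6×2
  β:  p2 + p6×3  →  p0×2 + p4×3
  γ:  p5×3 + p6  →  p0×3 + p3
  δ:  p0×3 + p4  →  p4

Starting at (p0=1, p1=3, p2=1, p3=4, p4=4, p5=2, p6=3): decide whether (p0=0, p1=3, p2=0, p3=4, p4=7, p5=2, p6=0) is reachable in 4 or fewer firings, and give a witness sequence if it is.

step 1: fire β:  (p0=1, p1=3, p2=1, p3=4, p4=4, p5=2, p6=3) → (p0=3, p1=3, p2=0, p3=4, p4=7, p5=2, p6=0)
step 2: fire δ:  (p0=3, p1=3, p2=0, p3=4, p4=7, p5=2, p6=0) → (p0=0, p1=3, p2=0, p3=4, p4=7, p5=2, p6=0)

YES — reachable via ⟨β, δ⟩ (2 firings)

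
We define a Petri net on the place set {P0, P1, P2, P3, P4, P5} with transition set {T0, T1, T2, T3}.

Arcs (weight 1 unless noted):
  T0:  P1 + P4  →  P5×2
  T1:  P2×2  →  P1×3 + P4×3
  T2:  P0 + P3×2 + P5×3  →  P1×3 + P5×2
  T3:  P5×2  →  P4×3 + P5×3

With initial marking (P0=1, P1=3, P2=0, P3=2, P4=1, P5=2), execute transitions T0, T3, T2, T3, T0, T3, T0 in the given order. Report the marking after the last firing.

step 1: fire T0:  (P0=1, P1=3, P2=0, P3=2, P4=1, P5=2) → (P0=1, P1=2, P2=0, P3=2, P4=0, P5=4)
step 2: fire T3:  (P0=1, P1=2, P2=0, P3=2, P4=0, P5=4) → (P0=1, P1=2, P2=0, P3=2, P4=3, P5=5)
step 3: fire T2:  (P0=1, P1=2, P2=0, P3=2, P4=3, P5=5) → (P0=0, P1=5, P2=0, P3=0, P4=3, P5=4)
step 4: fire T3:  (P0=0, P1=5, P2=0, P3=0, P4=3, P5=4) → (P0=0, P1=5, P2=0, P3=0, P4=6, P5=5)
step 5: fire T0:  (P0=0, P1=5, P2=0, P3=0, P4=6, P5=5) → (P0=0, P1=4, P2=0, P3=0, P4=5, P5=7)
step 6: fire T3:  (P0=0, P1=4, P2=0, P3=0, P4=5, P5=7) → (P0=0, P1=4, P2=0, P3=0, P4=8, P5=8)
step 7: fire T0:  (P0=0, P1=4, P2=0, P3=0, P4=8, P5=8) → (P0=0, P1=3, P2=0, P3=0, P4=7, P5=10)

(P0=0, P1=3, P2=0, P3=0, P4=7, P5=10)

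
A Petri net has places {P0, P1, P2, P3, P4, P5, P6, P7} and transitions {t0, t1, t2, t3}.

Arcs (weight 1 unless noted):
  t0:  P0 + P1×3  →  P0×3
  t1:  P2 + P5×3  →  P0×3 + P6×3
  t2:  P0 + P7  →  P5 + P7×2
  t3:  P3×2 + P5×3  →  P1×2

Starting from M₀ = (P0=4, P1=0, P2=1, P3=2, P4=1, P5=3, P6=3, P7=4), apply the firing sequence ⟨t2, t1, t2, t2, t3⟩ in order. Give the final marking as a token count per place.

(P0=4, P1=2, P2=0, P3=0, P4=1, P5=0, P6=6, P7=7)

step 1: fire t2:  (P0=4, P1=0, P2=1, P3=2, P4=1, P5=3, P6=3, P7=4) → (P0=3, P1=0, P2=1, P3=2, P4=1, P5=4, P6=3, P7=5)
step 2: fire t1:  (P0=3, P1=0, P2=1, P3=2, P4=1, P5=4, P6=3, P7=5) → (P0=6, P1=0, P2=0, P3=2, P4=1, P5=1, P6=6, P7=5)
step 3: fire t2:  (P0=6, P1=0, P2=0, P3=2, P4=1, P5=1, P6=6, P7=5) → (P0=5, P1=0, P2=0, P3=2, P4=1, P5=2, P6=6, P7=6)
step 4: fire t2:  (P0=5, P1=0, P2=0, P3=2, P4=1, P5=2, P6=6, P7=6) → (P0=4, P1=0, P2=0, P3=2, P4=1, P5=3, P6=6, P7=7)
step 5: fire t3:  (P0=4, P1=0, P2=0, P3=2, P4=1, P5=3, P6=6, P7=7) → (P0=4, P1=2, P2=0, P3=0, P4=1, P5=0, P6=6, P7=7)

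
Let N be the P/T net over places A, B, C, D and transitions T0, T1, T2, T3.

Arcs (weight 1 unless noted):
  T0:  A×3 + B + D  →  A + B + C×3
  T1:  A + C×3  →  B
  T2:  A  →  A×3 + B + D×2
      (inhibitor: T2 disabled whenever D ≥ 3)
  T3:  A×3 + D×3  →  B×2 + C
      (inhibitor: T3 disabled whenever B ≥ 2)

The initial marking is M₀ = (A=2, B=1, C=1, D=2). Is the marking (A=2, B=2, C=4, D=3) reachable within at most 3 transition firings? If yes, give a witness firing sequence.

YES — reachable via ⟨T2, T0⟩ (2 firings)

step 1: fire T2:  (A=2, B=1, C=1, D=2) → (A=4, B=2, C=1, D=4)
step 2: fire T0:  (A=4, B=2, C=1, D=4) → (A=2, B=2, C=4, D=3)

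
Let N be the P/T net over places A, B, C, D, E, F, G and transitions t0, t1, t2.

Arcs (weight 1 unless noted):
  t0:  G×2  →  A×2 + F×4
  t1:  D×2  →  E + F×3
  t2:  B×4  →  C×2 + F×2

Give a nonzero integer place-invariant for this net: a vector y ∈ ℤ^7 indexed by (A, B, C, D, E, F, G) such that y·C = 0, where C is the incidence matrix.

Incidence matrix C (rows=places, cols=transitions):
       t0   t1   t2
    A   2    0    0
    B   0    0   -4
    C   0    0    2
    D   0   -2    0
    E   0    1    0
    F   4    3    2
    G  -2    0    0

Candidate y = [0, 1, 2, 0, 0, 0, 0]; check y·C column-wise:
  col t0: 0·2 + 1·0 + 2·0 + 0·4 + 0·-2 = 0
  col t1: 1·0 + 2·0 + 0·-2 + 0·1 + 0·3 = 0
  col t2: 1·-4 + 2·2 + 0·2 = 0

y = (A:0, B:1, C:2, D:0, E:0, F:0, G:0)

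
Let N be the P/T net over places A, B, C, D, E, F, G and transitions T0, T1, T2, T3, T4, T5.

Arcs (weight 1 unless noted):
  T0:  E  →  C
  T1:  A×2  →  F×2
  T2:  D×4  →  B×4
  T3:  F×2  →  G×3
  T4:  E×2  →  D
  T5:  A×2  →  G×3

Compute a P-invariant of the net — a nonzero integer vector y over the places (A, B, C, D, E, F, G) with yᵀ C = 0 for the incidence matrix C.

Incidence matrix C (rows=places, cols=transitions):
       T0   T1   T2   T3   T4   T5
    A   0   -2    0    0    0   -2
    B   0    0    4    0    0    0
    C   1    0    0    0    0    0
    D   0    0   -4    0    1    0
    E  -1    0    0    0   -2    0
    F   0    2    0   -2    0    0
    G   0    0    0    3    0    3

Candidate y = [0, 2, 1, 2, 1, 0, 0]; check y·C column-wise:
  col T0: 2·0 + 1·1 + 2·0 + 1·-1 = 0
  col T1: 0·-2 + 2·0 + 1·0 + 2·0 + 1·0 + 0·2 = 0
  col T2: 2·4 + 1·0 + 2·-4 + 1·0 = 0
  col T3: 2·0 + 1·0 + 2·0 + 1·0 + 0·-2 + 0·3 = 0
  col T4: 2·0 + 1·0 + 2·1 + 1·-2 = 0
  col T5: 0·-2 + 2·0 + 1·0 + 2·0 + 1·0 + 0·3 = 0

y = (A:0, B:2, C:1, D:2, E:1, F:0, G:0)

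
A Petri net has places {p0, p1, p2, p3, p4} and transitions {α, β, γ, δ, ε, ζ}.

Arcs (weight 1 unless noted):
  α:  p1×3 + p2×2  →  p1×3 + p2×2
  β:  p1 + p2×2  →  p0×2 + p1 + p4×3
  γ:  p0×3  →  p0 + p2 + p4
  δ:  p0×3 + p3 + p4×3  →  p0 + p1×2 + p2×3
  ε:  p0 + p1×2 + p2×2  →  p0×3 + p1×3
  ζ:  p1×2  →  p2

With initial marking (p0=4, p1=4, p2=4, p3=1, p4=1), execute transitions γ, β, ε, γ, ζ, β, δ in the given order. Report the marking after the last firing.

step 1: fire γ:  (p0=4, p1=4, p2=4, p3=1, p4=1) → (p0=2, p1=4, p2=5, p3=1, p4=2)
step 2: fire β:  (p0=2, p1=4, p2=5, p3=1, p4=2) → (p0=4, p1=4, p2=3, p3=1, p4=5)
step 3: fire ε:  (p0=4, p1=4, p2=3, p3=1, p4=5) → (p0=6, p1=5, p2=1, p3=1, p4=5)
step 4: fire γ:  (p0=6, p1=5, p2=1, p3=1, p4=5) → (p0=4, p1=5, p2=2, p3=1, p4=6)
step 5: fire ζ:  (p0=4, p1=5, p2=2, p3=1, p4=6) → (p0=4, p1=3, p2=3, p3=1, p4=6)
step 6: fire β:  (p0=4, p1=3, p2=3, p3=1, p4=6) → (p0=6, p1=3, p2=1, p3=1, p4=9)
step 7: fire δ:  (p0=6, p1=3, p2=1, p3=1, p4=9) → (p0=4, p1=5, p2=4, p3=0, p4=6)

(p0=4, p1=5, p2=4, p3=0, p4=6)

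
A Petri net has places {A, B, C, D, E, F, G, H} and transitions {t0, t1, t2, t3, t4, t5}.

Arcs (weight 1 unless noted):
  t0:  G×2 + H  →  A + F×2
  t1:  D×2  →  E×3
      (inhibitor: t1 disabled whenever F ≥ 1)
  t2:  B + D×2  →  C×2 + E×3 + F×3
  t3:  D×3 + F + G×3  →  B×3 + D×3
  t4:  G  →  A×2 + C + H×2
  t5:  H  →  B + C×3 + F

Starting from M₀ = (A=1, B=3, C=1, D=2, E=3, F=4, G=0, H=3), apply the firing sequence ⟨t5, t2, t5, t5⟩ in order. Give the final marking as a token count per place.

(A=1, B=5, C=12, D=0, E=6, F=10, G=0, H=0)

step 1: fire t5:  (A=1, B=3, C=1, D=2, E=3, F=4, G=0, H=3) → (A=1, B=4, C=4, D=2, E=3, F=5, G=0, H=2)
step 2: fire t2:  (A=1, B=4, C=4, D=2, E=3, F=5, G=0, H=2) → (A=1, B=3, C=6, D=0, E=6, F=8, G=0, H=2)
step 3: fire t5:  (A=1, B=3, C=6, D=0, E=6, F=8, G=0, H=2) → (A=1, B=4, C=9, D=0, E=6, F=9, G=0, H=1)
step 4: fire t5:  (A=1, B=4, C=9, D=0, E=6, F=9, G=0, H=1) → (A=1, B=5, C=12, D=0, E=6, F=10, G=0, H=0)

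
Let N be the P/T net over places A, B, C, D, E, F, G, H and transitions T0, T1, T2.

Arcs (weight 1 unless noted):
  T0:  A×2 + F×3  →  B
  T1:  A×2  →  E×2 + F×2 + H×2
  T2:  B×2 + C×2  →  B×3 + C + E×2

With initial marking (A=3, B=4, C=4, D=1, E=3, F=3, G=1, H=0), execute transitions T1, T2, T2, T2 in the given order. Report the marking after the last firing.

(A=1, B=7, C=1, D=1, E=11, F=5, G=1, H=2)

step 1: fire T1:  (A=3, B=4, C=4, D=1, E=3, F=3, G=1, H=0) → (A=1, B=4, C=4, D=1, E=5, F=5, G=1, H=2)
step 2: fire T2:  (A=1, B=4, C=4, D=1, E=5, F=5, G=1, H=2) → (A=1, B=5, C=3, D=1, E=7, F=5, G=1, H=2)
step 3: fire T2:  (A=1, B=5, C=3, D=1, E=7, F=5, G=1, H=2) → (A=1, B=6, C=2, D=1, E=9, F=5, G=1, H=2)
step 4: fire T2:  (A=1, B=6, C=2, D=1, E=9, F=5, G=1, H=2) → (A=1, B=7, C=1, D=1, E=11, F=5, G=1, H=2)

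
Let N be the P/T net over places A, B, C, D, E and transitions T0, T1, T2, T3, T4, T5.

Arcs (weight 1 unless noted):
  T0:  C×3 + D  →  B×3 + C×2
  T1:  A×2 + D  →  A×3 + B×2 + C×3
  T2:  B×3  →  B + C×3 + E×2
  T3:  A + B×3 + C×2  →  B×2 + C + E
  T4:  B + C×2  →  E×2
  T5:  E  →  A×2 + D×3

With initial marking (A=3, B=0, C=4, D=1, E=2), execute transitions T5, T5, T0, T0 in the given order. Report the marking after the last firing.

(A=7, B=6, C=2, D=5, E=0)

step 1: fire T5:  (A=3, B=0, C=4, D=1, E=2) → (A=5, B=0, C=4, D=4, E=1)
step 2: fire T5:  (A=5, B=0, C=4, D=4, E=1) → (A=7, B=0, C=4, D=7, E=0)
step 3: fire T0:  (A=7, B=0, C=4, D=7, E=0) → (A=7, B=3, C=3, D=6, E=0)
step 4: fire T0:  (A=7, B=3, C=3, D=6, E=0) → (A=7, B=6, C=2, D=5, E=0)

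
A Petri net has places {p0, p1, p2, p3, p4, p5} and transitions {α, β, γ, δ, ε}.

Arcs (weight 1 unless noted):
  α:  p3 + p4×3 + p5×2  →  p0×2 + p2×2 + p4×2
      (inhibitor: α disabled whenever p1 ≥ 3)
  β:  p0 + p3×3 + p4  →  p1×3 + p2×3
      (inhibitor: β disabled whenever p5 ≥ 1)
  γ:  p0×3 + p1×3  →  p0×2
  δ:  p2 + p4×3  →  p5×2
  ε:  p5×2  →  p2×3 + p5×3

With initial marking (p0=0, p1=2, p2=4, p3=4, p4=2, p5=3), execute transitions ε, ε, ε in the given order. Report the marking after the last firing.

step 1: fire ε:  (p0=0, p1=2, p2=4, p3=4, p4=2, p5=3) → (p0=0, p1=2, p2=7, p3=4, p4=2, p5=4)
step 2: fire ε:  (p0=0, p1=2, p2=7, p3=4, p4=2, p5=4) → (p0=0, p1=2, p2=10, p3=4, p4=2, p5=5)
step 3: fire ε:  (p0=0, p1=2, p2=10, p3=4, p4=2, p5=5) → (p0=0, p1=2, p2=13, p3=4, p4=2, p5=6)

(p0=0, p1=2, p2=13, p3=4, p4=2, p5=6)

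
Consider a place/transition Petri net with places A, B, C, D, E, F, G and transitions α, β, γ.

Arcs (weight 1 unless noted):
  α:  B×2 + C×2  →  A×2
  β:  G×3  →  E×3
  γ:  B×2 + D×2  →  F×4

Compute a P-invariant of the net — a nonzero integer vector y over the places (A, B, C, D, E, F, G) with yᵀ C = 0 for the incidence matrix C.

y = (A:1, B:0, C:1, D:0, E:0, F:0, G:0)

Incidence matrix C (rows=places, cols=transitions):
        α    β    γ
    A   2    0    0
    B  -2    0   -2
    C  -2    0    0
    D   0    0   -2
    E   0    3    0
    F   0    0    4
    G   0   -3    0

Candidate y = [1, 0, 1, 0, 0, 0, 0]; check y·C column-wise:
  col α: 1·2 + 0·-2 + 1·-2 = 0
  col β: 1·0 + 1·0 + 0·3 + 0·-3 = 0
  col γ: 1·0 + 0·-2 + 1·0 + 0·-2 + 0·4 = 0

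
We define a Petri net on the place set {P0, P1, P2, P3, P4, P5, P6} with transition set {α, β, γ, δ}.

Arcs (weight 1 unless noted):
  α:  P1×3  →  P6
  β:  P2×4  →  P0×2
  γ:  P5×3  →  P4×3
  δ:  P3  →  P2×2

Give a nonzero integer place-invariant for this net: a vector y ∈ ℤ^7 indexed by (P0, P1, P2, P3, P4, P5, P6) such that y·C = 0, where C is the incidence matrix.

y = (P0:2, P1:0, P2:1, P3:2, P4:0, P5:0, P6:0)

Incidence matrix C (rows=places, cols=transitions):
        α    β    γ    δ
   P0   0    2    0    0
   P1  -3    0    0    0
   P2   0   -4    0    2
   P3   0    0    0   -1
   P4   0    0    3    0
   P5   0    0   -3    0
   P6   1    0    0    0

Candidate y = [2, 0, 1, 2, 0, 0, 0]; check y·C column-wise:
  col α: 2·0 + 0·-3 + 1·0 + 2·0 + 0·1 = 0
  col β: 2·2 + 1·-4 + 2·0 = 0
  col γ: 2·0 + 1·0 + 2·0 + 0·3 + 0·-3 = 0
  col δ: 2·0 + 1·2 + 2·-1 = 0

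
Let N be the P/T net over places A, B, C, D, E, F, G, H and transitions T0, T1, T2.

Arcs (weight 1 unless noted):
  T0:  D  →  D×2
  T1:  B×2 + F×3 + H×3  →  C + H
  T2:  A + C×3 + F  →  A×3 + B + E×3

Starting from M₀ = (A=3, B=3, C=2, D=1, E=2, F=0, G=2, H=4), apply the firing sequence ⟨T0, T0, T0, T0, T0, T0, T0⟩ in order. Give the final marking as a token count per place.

step 1: fire T0:  (A=3, B=3, C=2, D=1, E=2, F=0, G=2, H=4) → (A=3, B=3, C=2, D=2, E=2, F=0, G=2, H=4)
step 2: fire T0:  (A=3, B=3, C=2, D=2, E=2, F=0, G=2, H=4) → (A=3, B=3, C=2, D=3, E=2, F=0, G=2, H=4)
step 3: fire T0:  (A=3, B=3, C=2, D=3, E=2, F=0, G=2, H=4) → (A=3, B=3, C=2, D=4, E=2, F=0, G=2, H=4)
step 4: fire T0:  (A=3, B=3, C=2, D=4, E=2, F=0, G=2, H=4) → (A=3, B=3, C=2, D=5, E=2, F=0, G=2, H=4)
step 5: fire T0:  (A=3, B=3, C=2, D=5, E=2, F=0, G=2, H=4) → (A=3, B=3, C=2, D=6, E=2, F=0, G=2, H=4)
step 6: fire T0:  (A=3, B=3, C=2, D=6, E=2, F=0, G=2, H=4) → (A=3, B=3, C=2, D=7, E=2, F=0, G=2, H=4)
step 7: fire T0:  (A=3, B=3, C=2, D=7, E=2, F=0, G=2, H=4) → (A=3, B=3, C=2, D=8, E=2, F=0, G=2, H=4)

(A=3, B=3, C=2, D=8, E=2, F=0, G=2, H=4)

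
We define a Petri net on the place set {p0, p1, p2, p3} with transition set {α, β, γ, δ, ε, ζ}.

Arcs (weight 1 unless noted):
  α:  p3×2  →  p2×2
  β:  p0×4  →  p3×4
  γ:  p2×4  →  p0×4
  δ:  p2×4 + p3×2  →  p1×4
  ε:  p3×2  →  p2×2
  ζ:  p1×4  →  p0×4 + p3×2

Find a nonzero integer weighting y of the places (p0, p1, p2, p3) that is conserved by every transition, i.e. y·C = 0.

y = (p0:2, p1:3, p2:2, p3:2)

Incidence matrix C (rows=places, cols=transitions):
        α    β    γ    δ    ε    ζ
   p0   0   -4    4    0    0    4
   p1   0    0    0    4    0   -4
   p2   2    0   -4   -4    2    0
   p3  -2    4    0   -2   -2    2

Candidate y = [2, 3, 2, 2]; check y·C column-wise:
  col α: 2·0 + 3·0 + 2·2 + 2·-2 = 0
  col β: 2·-4 + 3·0 + 2·0 + 2·4 = 0
  col γ: 2·4 + 3·0 + 2·-4 + 2·0 = 0
  col δ: 2·0 + 3·4 + 2·-4 + 2·-2 = 0
  col ε: 2·0 + 3·0 + 2·2 + 2·-2 = 0
  col ζ: 2·4 + 3·-4 + 2·0 + 2·2 = 0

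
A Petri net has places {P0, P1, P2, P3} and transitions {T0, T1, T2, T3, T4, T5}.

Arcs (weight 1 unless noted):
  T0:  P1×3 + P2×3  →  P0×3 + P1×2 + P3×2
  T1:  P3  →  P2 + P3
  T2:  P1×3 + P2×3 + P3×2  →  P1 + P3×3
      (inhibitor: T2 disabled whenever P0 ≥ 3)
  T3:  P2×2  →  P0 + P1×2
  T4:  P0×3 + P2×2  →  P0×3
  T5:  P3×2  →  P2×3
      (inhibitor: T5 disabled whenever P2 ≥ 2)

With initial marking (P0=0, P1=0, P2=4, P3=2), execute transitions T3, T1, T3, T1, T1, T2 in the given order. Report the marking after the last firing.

step 1: fire T3:  (P0=0, P1=0, P2=4, P3=2) → (P0=1, P1=2, P2=2, P3=2)
step 2: fire T1:  (P0=1, P1=2, P2=2, P3=2) → (P0=1, P1=2, P2=3, P3=2)
step 3: fire T3:  (P0=1, P1=2, P2=3, P3=2) → (P0=2, P1=4, P2=1, P3=2)
step 4: fire T1:  (P0=2, P1=4, P2=1, P3=2) → (P0=2, P1=4, P2=2, P3=2)
step 5: fire T1:  (P0=2, P1=4, P2=2, P3=2) → (P0=2, P1=4, P2=3, P3=2)
step 6: fire T2:  (P0=2, P1=4, P2=3, P3=2) → (P0=2, P1=2, P2=0, P3=3)

(P0=2, P1=2, P2=0, P3=3)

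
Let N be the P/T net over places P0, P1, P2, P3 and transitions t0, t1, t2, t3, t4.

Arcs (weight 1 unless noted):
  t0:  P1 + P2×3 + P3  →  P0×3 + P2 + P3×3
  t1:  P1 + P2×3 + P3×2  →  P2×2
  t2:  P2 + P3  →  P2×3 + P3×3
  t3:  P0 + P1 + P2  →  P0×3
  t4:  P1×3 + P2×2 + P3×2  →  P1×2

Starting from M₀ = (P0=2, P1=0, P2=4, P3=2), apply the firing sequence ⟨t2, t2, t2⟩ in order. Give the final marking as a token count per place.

(P0=2, P1=0, P2=10, P3=8)

step 1: fire t2:  (P0=2, P1=0, P2=4, P3=2) → (P0=2, P1=0, P2=6, P3=4)
step 2: fire t2:  (P0=2, P1=0, P2=6, P3=4) → (P0=2, P1=0, P2=8, P3=6)
step 3: fire t2:  (P0=2, P1=0, P2=8, P3=6) → (P0=2, P1=0, P2=10, P3=8)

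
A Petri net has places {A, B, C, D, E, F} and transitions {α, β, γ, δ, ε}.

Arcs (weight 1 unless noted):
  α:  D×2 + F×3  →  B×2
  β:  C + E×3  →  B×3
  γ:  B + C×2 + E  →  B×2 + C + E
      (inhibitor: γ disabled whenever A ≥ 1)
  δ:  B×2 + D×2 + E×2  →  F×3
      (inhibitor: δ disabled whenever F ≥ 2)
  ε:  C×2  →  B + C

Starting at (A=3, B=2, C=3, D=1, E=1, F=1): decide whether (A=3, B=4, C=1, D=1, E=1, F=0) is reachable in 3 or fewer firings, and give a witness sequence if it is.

depth 0: 1 marking
depth 1: 2 markings reached so far
depth 2: 3 markings reached so far
depth 3: 3 markings reached so far
(frontier empty at depth 3; search complete)
target is not among the 3 markings reachable within 3 steps

NO — not reachable within 3 firings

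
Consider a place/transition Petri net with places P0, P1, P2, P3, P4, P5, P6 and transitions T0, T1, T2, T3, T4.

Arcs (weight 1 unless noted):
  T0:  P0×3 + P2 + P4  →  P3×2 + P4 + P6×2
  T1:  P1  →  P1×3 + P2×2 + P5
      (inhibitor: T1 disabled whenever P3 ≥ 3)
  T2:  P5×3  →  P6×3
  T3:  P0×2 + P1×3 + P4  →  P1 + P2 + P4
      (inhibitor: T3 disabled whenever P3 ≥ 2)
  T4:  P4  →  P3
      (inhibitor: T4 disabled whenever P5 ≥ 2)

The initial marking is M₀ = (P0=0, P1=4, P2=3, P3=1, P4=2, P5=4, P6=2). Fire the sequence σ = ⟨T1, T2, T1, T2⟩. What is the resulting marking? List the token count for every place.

step 1: fire T1:  (P0=0, P1=4, P2=3, P3=1, P4=2, P5=4, P6=2) → (P0=0, P1=6, P2=5, P3=1, P4=2, P5=5, P6=2)
step 2: fire T2:  (P0=0, P1=6, P2=5, P3=1, P4=2, P5=5, P6=2) → (P0=0, P1=6, P2=5, P3=1, P4=2, P5=2, P6=5)
step 3: fire T1:  (P0=0, P1=6, P2=5, P3=1, P4=2, P5=2, P6=5) → (P0=0, P1=8, P2=7, P3=1, P4=2, P5=3, P6=5)
step 4: fire T2:  (P0=0, P1=8, P2=7, P3=1, P4=2, P5=3, P6=5) → (P0=0, P1=8, P2=7, P3=1, P4=2, P5=0, P6=8)

(P0=0, P1=8, P2=7, P3=1, P4=2, P5=0, P6=8)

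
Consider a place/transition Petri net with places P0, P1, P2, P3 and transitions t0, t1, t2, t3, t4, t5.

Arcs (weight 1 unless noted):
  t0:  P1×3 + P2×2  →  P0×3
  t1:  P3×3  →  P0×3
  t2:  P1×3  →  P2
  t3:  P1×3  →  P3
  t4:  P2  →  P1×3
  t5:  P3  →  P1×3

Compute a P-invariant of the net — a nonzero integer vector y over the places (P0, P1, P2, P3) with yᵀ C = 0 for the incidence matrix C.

y = (P0:3, P1:1, P2:3, P3:3)

Incidence matrix C (rows=places, cols=transitions):
       t0   t1   t2   t3   t4   t5
   P0   3    3    0    0    0    0
   P1  -3    0   -3   -3    3    3
   P2  -2    0    1    0   -1    0
   P3   0   -3    0    1    0   -1

Candidate y = [3, 1, 3, 3]; check y·C column-wise:
  col t0: 3·3 + 1·-3 + 3·-2 + 3·0 = 0
  col t1: 3·3 + 1·0 + 3·0 + 3·-3 = 0
  col t2: 3·0 + 1·-3 + 3·1 + 3·0 = 0
  col t3: 3·0 + 1·-3 + 3·0 + 3·1 = 0
  col t4: 3·0 + 1·3 + 3·-1 + 3·0 = 0
  col t5: 3·0 + 1·3 + 3·0 + 3·-1 = 0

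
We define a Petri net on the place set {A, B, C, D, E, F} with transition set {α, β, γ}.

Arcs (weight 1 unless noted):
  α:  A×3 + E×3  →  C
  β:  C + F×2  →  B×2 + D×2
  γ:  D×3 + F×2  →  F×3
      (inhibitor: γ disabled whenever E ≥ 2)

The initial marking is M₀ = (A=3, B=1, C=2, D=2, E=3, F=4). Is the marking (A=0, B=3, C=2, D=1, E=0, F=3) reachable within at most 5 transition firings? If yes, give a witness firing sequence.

YES — reachable via ⟨α, β, γ⟩ (3 firings)

step 1: fire α:  (A=3, B=1, C=2, D=2, E=3, F=4) → (A=0, B=1, C=3, D=2, E=0, F=4)
step 2: fire β:  (A=0, B=1, C=3, D=2, E=0, F=4) → (A=0, B=3, C=2, D=4, E=0, F=2)
step 3: fire γ:  (A=0, B=3, C=2, D=4, E=0, F=2) → (A=0, B=3, C=2, D=1, E=0, F=3)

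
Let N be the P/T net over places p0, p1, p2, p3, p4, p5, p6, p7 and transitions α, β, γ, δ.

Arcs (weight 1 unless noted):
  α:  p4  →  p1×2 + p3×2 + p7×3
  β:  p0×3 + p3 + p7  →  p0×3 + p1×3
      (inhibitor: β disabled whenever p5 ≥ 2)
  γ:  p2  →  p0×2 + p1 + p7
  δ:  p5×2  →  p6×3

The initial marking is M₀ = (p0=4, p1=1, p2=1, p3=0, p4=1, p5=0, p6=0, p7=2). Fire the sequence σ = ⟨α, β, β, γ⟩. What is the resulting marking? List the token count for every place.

(p0=6, p1=10, p2=0, p3=0, p4=0, p5=0, p6=0, p7=4)

step 1: fire α:  (p0=4, p1=1, p2=1, p3=0, p4=1, p5=0, p6=0, p7=2) → (p0=4, p1=3, p2=1, p3=2, p4=0, p5=0, p6=0, p7=5)
step 2: fire β:  (p0=4, p1=3, p2=1, p3=2, p4=0, p5=0, p6=0, p7=5) → (p0=4, p1=6, p2=1, p3=1, p4=0, p5=0, p6=0, p7=4)
step 3: fire β:  (p0=4, p1=6, p2=1, p3=1, p4=0, p5=0, p6=0, p7=4) → (p0=4, p1=9, p2=1, p3=0, p4=0, p5=0, p6=0, p7=3)
step 4: fire γ:  (p0=4, p1=9, p2=1, p3=0, p4=0, p5=0, p6=0, p7=3) → (p0=6, p1=10, p2=0, p3=0, p4=0, p5=0, p6=0, p7=4)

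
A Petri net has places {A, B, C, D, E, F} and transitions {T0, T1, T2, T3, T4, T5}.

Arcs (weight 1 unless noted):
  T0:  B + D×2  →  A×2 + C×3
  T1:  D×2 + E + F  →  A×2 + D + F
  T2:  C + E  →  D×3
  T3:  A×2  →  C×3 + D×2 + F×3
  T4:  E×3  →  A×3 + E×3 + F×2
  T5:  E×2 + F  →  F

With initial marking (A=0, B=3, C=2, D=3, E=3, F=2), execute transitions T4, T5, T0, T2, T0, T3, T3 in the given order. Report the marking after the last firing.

step 1: fire T4:  (A=0, B=3, C=2, D=3, E=3, F=2) → (A=3, B=3, C=2, D=3, E=3, F=4)
step 2: fire T5:  (A=3, B=3, C=2, D=3, E=3, F=4) → (A=3, B=3, C=2, D=3, E=1, F=4)
step 3: fire T0:  (A=3, B=3, C=2, D=3, E=1, F=4) → (A=5, B=2, C=5, D=1, E=1, F=4)
step 4: fire T2:  (A=5, B=2, C=5, D=1, E=1, F=4) → (A=5, B=2, C=4, D=4, E=0, F=4)
step 5: fire T0:  (A=5, B=2, C=4, D=4, E=0, F=4) → (A=7, B=1, C=7, D=2, E=0, F=4)
step 6: fire T3:  (A=7, B=1, C=7, D=2, E=0, F=4) → (A=5, B=1, C=10, D=4, E=0, F=7)
step 7: fire T3:  (A=5, B=1, C=10, D=4, E=0, F=7) → (A=3, B=1, C=13, D=6, E=0, F=10)

(A=3, B=1, C=13, D=6, E=0, F=10)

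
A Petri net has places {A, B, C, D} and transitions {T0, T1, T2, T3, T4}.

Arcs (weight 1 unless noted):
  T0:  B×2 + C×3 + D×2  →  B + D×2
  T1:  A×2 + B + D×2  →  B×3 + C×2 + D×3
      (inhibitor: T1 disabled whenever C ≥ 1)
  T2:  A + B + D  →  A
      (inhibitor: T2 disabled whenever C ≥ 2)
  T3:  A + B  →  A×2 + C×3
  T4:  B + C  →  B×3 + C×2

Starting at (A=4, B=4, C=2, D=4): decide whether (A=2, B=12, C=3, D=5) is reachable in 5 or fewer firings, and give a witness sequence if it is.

depth 0: 1 marking
depth 1: 3 markings reached so far
depth 2: 8 markings reached so far
depth 3: 17 markings reached so far
depth 4: 33 markings reached so far
depth 5: 59 markings reached so far
target is not among the 59 markings reachable within 5 steps

NO — not reachable within 5 firings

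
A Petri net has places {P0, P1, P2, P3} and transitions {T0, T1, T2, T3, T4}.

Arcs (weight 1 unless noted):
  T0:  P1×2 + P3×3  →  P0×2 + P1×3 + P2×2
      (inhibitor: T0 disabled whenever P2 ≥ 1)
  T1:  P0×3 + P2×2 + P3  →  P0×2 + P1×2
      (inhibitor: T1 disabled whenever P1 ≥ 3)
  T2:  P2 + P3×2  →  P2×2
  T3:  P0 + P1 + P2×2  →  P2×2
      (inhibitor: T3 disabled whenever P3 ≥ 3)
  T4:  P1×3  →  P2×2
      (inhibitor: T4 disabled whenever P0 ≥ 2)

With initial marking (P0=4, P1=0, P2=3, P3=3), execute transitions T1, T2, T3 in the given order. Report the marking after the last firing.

(P0=2, P1=1, P2=2, P3=0)

step 1: fire T1:  (P0=4, P1=0, P2=3, P3=3) → (P0=3, P1=2, P2=1, P3=2)
step 2: fire T2:  (P0=3, P1=2, P2=1, P3=2) → (P0=3, P1=2, P2=2, P3=0)
step 3: fire T3:  (P0=3, P1=2, P2=2, P3=0) → (P0=2, P1=1, P2=2, P3=0)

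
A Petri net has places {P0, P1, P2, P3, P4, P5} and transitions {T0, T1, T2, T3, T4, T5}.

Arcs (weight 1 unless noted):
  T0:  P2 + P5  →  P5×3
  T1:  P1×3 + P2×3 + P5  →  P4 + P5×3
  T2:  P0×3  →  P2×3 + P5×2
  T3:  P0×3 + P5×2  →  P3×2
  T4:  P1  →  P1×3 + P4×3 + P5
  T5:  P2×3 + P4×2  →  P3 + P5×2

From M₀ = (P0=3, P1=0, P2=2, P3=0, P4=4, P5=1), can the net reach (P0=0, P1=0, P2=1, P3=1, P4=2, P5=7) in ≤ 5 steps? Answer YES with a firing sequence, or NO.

YES — reachable via ⟨T0, T2, T5⟩ (3 firings)

step 1: fire T0:  (P0=3, P1=0, P2=2, P3=0, P4=4, P5=1) → (P0=3, P1=0, P2=1, P3=0, P4=4, P5=3)
step 2: fire T2:  (P0=3, P1=0, P2=1, P3=0, P4=4, P5=3) → (P0=0, P1=0, P2=4, P3=0, P4=4, P5=5)
step 3: fire T5:  (P0=0, P1=0, P2=4, P3=0, P4=4, P5=5) → (P0=0, P1=0, P2=1, P3=1, P4=2, P5=7)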